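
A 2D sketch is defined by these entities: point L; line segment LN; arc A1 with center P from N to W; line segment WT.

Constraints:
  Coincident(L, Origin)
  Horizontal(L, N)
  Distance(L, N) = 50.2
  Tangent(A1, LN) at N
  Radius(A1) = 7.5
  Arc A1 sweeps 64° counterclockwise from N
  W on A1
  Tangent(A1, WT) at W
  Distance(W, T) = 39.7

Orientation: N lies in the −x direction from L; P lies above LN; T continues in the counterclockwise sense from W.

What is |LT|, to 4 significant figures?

47.65

On A1, N sits at bearing -90° from P; a 64° counterclockwise sweep puts W at bearing -26°, so W = P + 7.5·(cos -26°, sin -26°) = (-43.46, 4.212). Since A1 is tangent to WT there, PW ⟂ WT, so WT runs along (−sin -26°, cos -26°); with |WT| = 39.7, T = (-26.06, 39.89). Then |LT| = |T − L| = 47.65.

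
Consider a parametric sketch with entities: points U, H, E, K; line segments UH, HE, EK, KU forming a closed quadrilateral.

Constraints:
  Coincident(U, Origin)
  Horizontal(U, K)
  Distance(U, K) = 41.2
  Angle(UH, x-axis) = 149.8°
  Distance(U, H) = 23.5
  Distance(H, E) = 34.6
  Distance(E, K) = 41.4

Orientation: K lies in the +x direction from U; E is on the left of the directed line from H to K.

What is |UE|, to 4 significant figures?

29.60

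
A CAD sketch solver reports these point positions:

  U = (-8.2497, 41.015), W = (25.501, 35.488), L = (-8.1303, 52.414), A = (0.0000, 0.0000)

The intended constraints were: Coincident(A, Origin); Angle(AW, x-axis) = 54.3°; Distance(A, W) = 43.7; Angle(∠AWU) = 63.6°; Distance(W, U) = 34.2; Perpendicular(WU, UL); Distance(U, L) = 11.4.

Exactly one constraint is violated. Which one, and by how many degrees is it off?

Perpendicular(WU, UL) — off by 8.70°.

A = (0.00, 0.00) ✓; AW at 54.30° ✓; |AW| = 43.70 ✓; ∠AWU = 63.60° ✓; |WU| = 34.20 ✓; ∠(WU, UL) = 81.30° ✗; |UL| = 11.40 ✓.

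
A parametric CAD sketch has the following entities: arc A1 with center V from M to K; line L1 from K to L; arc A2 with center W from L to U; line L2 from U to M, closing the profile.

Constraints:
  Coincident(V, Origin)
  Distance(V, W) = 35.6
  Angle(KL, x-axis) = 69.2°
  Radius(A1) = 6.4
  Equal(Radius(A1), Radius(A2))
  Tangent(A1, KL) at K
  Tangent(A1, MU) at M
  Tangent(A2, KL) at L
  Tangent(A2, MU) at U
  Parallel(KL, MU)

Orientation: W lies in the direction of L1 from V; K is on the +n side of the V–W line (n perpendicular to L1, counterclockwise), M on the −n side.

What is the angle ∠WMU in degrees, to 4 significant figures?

10.19°

The slot axis is L1's direction at 69.2°, so u = (cos 69.2°, sin 69.2°) = (0.3551, 0.9348) and n = (−sin 69.2°, cos 69.2°) = (-0.9348, 0.3551). V is at the origin and W lies 35.6 along u from V, so W = 35.6·u = (12.64, 33.28). Tangency of A1 to both parallel lines with radius 6.4 puts K and M at V ± 6.4·n: K = (-5.983, 2.273), M = (5.983, -2.273). Equal radii place L and U the same way about W: L = W + 6.4·n = (6.659, 35.55), U = W − 6.4·n = (18.62, 31.01). Then cos ∠WMU = MW·MU / (|MW||MU|), giving 10.19°.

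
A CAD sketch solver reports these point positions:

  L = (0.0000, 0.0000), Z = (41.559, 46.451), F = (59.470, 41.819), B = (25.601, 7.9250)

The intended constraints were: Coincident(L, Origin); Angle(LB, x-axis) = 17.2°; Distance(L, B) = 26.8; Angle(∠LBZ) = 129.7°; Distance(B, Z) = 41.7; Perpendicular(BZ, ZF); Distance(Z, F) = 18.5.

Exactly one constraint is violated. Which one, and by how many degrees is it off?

Perpendicular(BZ, ZF) — off by 8.00°.

L = (0.00, 0.00) ✓; LB at 17.20° ✓; |LB| = 26.80 ✓; ∠LBZ = 129.7° ✓; |BZ| = 41.70 ✓; ∠(BZ, ZF) = 82.00° ✗; |ZF| = 18.50 ✓.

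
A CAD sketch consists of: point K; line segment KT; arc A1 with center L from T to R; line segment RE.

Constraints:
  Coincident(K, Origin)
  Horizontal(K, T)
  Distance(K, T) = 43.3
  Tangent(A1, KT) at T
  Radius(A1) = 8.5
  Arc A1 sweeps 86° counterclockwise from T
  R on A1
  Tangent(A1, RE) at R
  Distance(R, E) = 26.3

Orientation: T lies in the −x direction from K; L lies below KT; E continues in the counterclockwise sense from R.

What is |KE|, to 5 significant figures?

63.563

K is at the origin; K and T share the same y with |KT| = 43.3 and T on the −x side, so T = (-43.300, 0.0000). A1 meets KT tangentially, so LT is at right angles to KT, so L = T + (0, -8.5) = (-43.300, -8.5000). On A1, T sits at bearing 90° from L; an 86° counterclockwise sweep puts R at bearing 176°, so R = L + 8.5·(cos 176°, sin 176°) = (-51.779, -7.9071). Since A1 is tangent to RE there, LR ⟂ RE, so RE runs along (−sin 176°, cos 176°); with |RE| = 26.3, E = (-53.614, -34.143). Then |KE| = |E − K| = 63.563.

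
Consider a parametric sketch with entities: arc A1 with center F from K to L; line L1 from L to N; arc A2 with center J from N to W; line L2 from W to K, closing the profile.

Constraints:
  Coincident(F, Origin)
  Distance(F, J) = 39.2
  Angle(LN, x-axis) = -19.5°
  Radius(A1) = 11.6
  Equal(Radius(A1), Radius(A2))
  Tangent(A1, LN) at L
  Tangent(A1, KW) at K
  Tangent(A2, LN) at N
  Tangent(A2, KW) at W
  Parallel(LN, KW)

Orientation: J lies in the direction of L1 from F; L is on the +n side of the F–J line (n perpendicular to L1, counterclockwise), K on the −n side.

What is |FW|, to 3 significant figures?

40.9

The slot axis is L1's direction at -19.5°, so u = (cos -19.5°, sin -19.5°) = (0.943, -0.334) and n = (−sin -19.5°, cos -19.5°) = (0.334, 0.943). F is at the origin and J lies 39.2 along u from F, so J = 39.2·u = (37.0, -13.1). Tangency of A1 to both parallel lines with radius 11.6 puts L and K at F ± 11.6·n: L = (3.87, 10.9), K = (-3.87, -10.9). Equal radii place N and W the same way about J: N = J + 11.6·n = (40.8, -2.15), W = J − 11.6·n = (33.1, -24.0). Then |FW| = |W − F| = 40.9.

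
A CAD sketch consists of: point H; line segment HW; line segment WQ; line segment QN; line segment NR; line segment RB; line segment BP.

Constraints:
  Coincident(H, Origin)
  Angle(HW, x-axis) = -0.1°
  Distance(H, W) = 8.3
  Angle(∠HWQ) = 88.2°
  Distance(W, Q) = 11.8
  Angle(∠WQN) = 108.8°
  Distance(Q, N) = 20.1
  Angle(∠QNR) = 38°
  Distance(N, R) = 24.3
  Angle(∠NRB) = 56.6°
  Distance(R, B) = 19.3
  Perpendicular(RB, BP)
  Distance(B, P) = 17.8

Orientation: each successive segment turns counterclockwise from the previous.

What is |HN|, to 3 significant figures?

21.0

H is at the origin; HW runs at -0.1° with length 8.3, so W = (8.30, -0.0145). ∠HWQ = 88.2° gives WQ at 91.7° from the x-axis; with |WQ| = 11.8, Q = (7.95, 11.8). ∠WQN = 108.8° gives QN at 163° from the x-axis; with |QN| = 20.1, N = (-11.3, 17.7). Then |HN| = |N − H| = 21.0.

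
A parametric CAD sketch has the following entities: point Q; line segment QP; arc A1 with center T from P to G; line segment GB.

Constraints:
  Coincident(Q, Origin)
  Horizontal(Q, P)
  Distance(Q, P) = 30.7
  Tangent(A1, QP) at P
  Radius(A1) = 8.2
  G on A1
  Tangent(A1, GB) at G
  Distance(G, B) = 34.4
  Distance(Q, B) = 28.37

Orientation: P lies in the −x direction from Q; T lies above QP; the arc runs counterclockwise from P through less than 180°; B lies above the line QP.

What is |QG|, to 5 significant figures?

24.748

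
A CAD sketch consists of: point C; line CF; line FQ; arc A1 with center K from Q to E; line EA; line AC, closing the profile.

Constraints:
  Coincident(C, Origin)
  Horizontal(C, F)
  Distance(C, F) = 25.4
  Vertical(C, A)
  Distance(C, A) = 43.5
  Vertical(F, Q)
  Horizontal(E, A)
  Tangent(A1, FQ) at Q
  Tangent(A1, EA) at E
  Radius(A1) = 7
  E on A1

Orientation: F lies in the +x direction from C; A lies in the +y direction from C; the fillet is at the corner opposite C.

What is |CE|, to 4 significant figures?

47.23

C is at the origin; CF is horizontal with |CF| = 25.4 and F on the +x side, so F = (25.40, 0.000). CA is vertical with |CA| = 43.5 and A on the +y side, so A = (0.000, 43.50). The virtual corner opposite C is at (25.40, 43.50). Tangency of A1 to FQ means the radius KQ is perpendicular to FQ and A1 meets EA tangentially, so KE is at right angles to EA, with radius 7.0, so the center K sits 7.0 in from both sides at K = (18.40, 36.50). That places the tangent points at Q = (25.40, 36.50) on FQ and E = (18.40, 43.50) on EA. Then |CE| = |E − C| = 47.23.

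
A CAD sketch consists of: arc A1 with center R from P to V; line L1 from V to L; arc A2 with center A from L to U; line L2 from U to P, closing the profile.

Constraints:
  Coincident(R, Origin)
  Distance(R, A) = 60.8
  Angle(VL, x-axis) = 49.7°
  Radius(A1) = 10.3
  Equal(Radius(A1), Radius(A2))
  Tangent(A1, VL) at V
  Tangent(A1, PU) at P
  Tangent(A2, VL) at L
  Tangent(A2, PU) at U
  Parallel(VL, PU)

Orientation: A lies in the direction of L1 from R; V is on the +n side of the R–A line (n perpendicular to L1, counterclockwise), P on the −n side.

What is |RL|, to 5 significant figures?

61.666

The slot axis is L1's direction at 49.7°, so u = (cos 49.7°, sin 49.7°) = (0.64679, 0.76267) and n = (−sin 49.7°, cos 49.7°) = (-0.76267, 0.64679). R is at the origin and A lies 60.8 along u from R, so A = 60.8·u = (39.325, 46.370). Tangency of A1 to both parallel lines with radius 10.3 puts V and P at R ± 10.3·n: V = (-7.8555, 6.6619), P = (7.8555, -6.6619). Equal radii place L and U the same way about A: L = A + 10.3·n = (31.469, 53.032), U = A − 10.3·n = (47.180, 39.708). Then |RL| = |L − R| = 61.666.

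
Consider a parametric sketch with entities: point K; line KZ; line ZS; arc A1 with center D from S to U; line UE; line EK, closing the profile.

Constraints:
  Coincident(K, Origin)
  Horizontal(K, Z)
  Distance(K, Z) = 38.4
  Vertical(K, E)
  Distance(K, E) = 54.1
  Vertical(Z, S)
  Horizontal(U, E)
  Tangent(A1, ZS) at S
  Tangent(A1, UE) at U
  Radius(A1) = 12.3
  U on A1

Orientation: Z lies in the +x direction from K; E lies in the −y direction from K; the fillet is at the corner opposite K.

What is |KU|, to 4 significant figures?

60.07

The virtual corner opposite K is at (38.40, -54.10). Since A1 is tangent to ZS there, DS ⟂ ZS and the tangent condition forces DU to be normal to UE, with radius 12.3, so the center D sits 12.3 in from both sides at D = (26.10, -41.80). That places the tangent points at S = (38.40, -41.80) on ZS and U = (26.10, -54.10) on UE. Then |KU| = |U − K| = 60.07.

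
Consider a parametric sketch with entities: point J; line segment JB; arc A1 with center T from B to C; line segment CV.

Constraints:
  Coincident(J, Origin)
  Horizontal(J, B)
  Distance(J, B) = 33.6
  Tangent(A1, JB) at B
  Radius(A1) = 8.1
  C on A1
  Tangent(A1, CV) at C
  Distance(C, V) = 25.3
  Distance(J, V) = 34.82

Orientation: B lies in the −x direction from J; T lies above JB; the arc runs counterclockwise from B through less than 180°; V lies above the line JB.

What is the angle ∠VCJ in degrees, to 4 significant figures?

84.46°

Checks: J = (0.00, 0.00) ✓; |TC| = 8.100 ✓; ∠(TC, CV) = 90.00° ✓; |CV| = 25.30 ✓; |JV| = 34.82 ✓.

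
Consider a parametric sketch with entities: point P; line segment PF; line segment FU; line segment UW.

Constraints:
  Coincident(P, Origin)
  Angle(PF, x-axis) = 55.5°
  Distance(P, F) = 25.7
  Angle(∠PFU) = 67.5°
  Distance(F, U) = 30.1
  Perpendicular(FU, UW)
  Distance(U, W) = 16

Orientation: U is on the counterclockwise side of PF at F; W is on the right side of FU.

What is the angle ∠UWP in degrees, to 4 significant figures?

27.02°

P is at the origin; PF runs at 55.5° with length 25.7, so F = 25.7·(cos 55.5°, sin 55.5°) = (14.56, 21.18). ∠PFU = 67.5°, so FU runs at 55.5° + (180° − 67.5°) = 168.0° from the x-axis; with |FU| = 30.1, U = F + 30.1·(cos 168.0°, sin 168.0°) = (-14.89, 27.44). FU is perpendicular to UW; with |UW| = 16.0 on the right of FU, W = U + 16.0·(0.2079, 0.9781) = (-11.56, 43.09). Then cos ∠UWP = WU·WP / (|WU||WP|), giving 27.02°.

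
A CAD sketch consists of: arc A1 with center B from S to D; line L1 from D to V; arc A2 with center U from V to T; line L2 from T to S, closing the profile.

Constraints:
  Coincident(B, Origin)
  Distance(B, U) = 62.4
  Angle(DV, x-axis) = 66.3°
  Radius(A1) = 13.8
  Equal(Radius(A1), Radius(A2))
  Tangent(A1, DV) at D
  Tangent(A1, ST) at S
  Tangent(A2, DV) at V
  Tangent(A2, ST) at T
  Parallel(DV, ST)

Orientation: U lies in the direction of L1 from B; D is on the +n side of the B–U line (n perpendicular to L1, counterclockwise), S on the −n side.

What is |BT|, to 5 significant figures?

63.908

The slot axis is L1's direction at 66.3°, so u = (cos 66.3°, sin 66.3°) = (0.40195, 0.91566) and n = (−sin 66.3°, cos 66.3°) = (-0.91566, 0.40195). B is at the origin and U lies 62.4 along u from B, so U = 62.4·u = (25.082, 57.137). Tangency of A1 to both parallel lines with radius 13.8 puts D and S at B ± 13.8·n: D = (-12.636, 5.5469), S = (12.636, -5.5469). Equal radii place V and T the same way about U: V = U + 13.8·n = (12.445, 62.684), T = U − 13.8·n = (37.718, 51.590). Then |BT| = |T − B| = 63.908.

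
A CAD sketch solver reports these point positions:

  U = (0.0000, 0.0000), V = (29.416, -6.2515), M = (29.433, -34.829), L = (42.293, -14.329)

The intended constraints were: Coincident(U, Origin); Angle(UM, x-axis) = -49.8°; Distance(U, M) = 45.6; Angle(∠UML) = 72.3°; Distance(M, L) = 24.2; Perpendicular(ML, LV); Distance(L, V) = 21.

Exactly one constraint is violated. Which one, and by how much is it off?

Distance(L, V) = 21 — off by 5.80.

U = (0.00, 0.00) ✓; UM at -49.80° ✓; |UM| = 45.60 ✓; ∠UML = 72.30° ✓; |ML| = 24.20 ✓; ∠(ML, LV) = 90.00° ✓; |LV| = 15.20 ✗.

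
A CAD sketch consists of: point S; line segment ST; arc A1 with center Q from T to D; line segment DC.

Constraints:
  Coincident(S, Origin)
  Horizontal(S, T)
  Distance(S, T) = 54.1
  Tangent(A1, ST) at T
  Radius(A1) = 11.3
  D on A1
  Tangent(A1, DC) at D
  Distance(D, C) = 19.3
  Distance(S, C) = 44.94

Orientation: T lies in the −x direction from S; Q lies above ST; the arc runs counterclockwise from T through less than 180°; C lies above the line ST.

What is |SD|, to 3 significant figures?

44.1

Checks: S = (0.00, 0.00) ✓; |ST| = 54.10 ✓; |QD| = 11.30 ✓; ∠(QD, DC) = 90.00° ✓; |DC| = 19.30 ✓; |SC| = 44.94 ✓.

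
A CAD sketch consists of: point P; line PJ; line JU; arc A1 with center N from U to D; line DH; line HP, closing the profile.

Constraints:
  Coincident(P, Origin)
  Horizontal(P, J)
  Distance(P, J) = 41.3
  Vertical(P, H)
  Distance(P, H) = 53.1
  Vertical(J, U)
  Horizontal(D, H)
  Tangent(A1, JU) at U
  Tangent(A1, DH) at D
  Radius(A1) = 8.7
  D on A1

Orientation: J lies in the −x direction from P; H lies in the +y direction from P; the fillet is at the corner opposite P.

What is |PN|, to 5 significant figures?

55.083

P is at the origin; PJ is horizontal with |PJ| = 41.3 and J on the −x side, so J = (-41.300, 0.0000). P and H share the same x with |PH| = 53.1 and H on the +y side, so H = (0.0000, 53.100). The virtual corner opposite P is at (-41.300, 53.100). The tangent condition forces NU to be normal to JU and tangency of A1 to DH means the radius ND is perpendicular to DH, with radius 8.7, so the center N sits 8.7 in from both sides at N = (-32.600, 44.400). Then |PN| = |N − P| = 55.083.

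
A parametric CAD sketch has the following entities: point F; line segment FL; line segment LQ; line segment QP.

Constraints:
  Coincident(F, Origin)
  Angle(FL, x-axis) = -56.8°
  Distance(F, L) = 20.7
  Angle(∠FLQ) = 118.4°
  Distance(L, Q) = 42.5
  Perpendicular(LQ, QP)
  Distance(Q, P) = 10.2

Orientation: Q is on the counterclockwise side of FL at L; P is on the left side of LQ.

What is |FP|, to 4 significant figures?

52.95

F is at the origin; FL runs at -56.8° with length 20.7, so L = 20.7·(cos -56.8°, sin -56.8°) = (11.33, -17.32). ∠FLQ = 118.4°, so LQ runs at -56.8° + (180° − 118.4°) = 4.800° from the x-axis; with |LQ| = 42.5, Q = L + 42.5·(cos 4.800°, sin 4.800°) = (53.69, -13.76). LQ ⟂ QP; with |QP| = 10.2 on the left of LQ, P = Q + 10.2·(-0.08368, 0.9965) = (52.83, -3.600). Then |FP| = |P − F| = 52.95.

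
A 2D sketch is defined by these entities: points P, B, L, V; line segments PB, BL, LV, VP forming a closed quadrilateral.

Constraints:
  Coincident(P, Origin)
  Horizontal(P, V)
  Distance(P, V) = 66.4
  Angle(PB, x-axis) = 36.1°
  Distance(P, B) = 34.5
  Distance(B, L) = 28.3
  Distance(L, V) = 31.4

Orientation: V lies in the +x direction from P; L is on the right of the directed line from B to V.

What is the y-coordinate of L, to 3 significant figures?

-6.85

Checks: |BL| = 28.30 ✓; |LV| = 31.40 ✓.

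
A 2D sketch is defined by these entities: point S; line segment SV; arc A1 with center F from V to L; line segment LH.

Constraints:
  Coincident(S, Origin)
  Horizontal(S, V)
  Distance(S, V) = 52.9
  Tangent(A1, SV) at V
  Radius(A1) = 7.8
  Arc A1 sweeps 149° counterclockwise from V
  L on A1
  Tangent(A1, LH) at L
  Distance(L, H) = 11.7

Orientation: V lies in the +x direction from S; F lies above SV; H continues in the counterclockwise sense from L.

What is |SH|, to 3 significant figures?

51.2

On A1, V sits at bearing -90° from F; a 149° counterclockwise sweep puts L at bearing 59°, so L = F + 7.8·(cos 59°, sin 59°) = (56.9, 14.5). A1 meets LH tangentially, so FL is at right angles to LH, so LH runs along (−sin 59°, cos 59°); with |LH| = 11.7, H = (46.9, 20.5). Then |SH| = |H − S| = 51.2.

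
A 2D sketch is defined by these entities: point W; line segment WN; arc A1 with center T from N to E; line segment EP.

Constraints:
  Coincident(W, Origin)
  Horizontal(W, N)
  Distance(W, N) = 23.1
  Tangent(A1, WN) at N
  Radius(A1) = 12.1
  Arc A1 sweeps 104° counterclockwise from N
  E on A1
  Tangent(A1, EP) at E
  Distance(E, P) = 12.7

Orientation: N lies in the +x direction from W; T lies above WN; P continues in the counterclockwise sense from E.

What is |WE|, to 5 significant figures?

37.943

W is at the origin; W and N share the same y with |WN| = 23.1 and N on the +x side, so N = (23.100, 0.0000). The tangent condition forces TN to be normal to WN, so T = N + (0, 12.1) = (23.100, 12.100). On A1, N sits at bearing -90° from T; a 104° counterclockwise sweep puts E at bearing 14°, so E = T + 12.1·(cos 14°, sin 14°) = (34.841, 15.027). Then |WE| = |E − W| = 37.943.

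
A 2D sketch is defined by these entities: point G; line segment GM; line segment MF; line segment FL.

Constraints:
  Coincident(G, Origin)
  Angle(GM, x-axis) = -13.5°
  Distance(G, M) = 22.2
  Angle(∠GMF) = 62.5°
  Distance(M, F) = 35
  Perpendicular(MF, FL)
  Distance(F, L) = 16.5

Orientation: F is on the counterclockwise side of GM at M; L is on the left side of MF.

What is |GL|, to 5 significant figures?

24.954

G is at the origin; GM runs at -13.5° with length 22.2, so M = 22.2·(cos -13.5°, sin -13.5°) = (21.587, -5.1825). ∠GMF = 62.5°, so MF runs at -13.5° + (180° − 62.5°) = 104.00° from the x-axis; with |MF| = 35.0, F = M + 35.0·(cos 104.00°, sin 104.00°) = (13.119, 28.778). The perpendicularity gives FL at right angles to MF; with |FL| = 16.5 on the left of MF, L = F + 16.5·(-0.97030, -0.24192) = (-2.8905, 24.786). Then |GL| = |L − G| = 24.954.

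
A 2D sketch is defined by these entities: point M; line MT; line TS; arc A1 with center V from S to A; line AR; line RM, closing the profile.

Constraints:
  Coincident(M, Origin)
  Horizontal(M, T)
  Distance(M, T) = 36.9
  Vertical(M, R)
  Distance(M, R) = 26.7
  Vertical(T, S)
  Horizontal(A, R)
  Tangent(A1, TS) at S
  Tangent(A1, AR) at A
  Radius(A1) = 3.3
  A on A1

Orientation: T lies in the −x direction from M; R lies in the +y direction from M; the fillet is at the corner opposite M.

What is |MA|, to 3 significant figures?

42.9

The virtual corner opposite M is at (-36.9, 26.7). Tangency of A1 to TS means the radius VS is perpendicular to TS and A1 meets AR tangentially, so VA is at right angles to AR, with radius 3.3, so the center V sits 3.3 in from both sides at V = (-33.6, 23.4). That places the tangent points at S = (-36.9, 23.4) on TS and A = (-33.6, 26.7) on AR. Then |MA| = |A − M| = 42.9.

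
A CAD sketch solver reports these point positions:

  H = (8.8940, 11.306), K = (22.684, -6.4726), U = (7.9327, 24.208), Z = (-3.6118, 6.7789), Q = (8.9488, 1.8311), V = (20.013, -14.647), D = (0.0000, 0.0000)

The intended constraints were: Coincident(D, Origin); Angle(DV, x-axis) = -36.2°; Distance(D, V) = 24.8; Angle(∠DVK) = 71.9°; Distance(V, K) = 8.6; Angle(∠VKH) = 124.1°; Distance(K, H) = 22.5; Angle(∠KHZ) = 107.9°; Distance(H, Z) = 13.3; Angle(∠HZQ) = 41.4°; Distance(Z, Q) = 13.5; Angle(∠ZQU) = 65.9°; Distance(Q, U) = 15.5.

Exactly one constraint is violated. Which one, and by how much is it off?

Distance(Q, U) = 15.5 — off by 6.90.

D = (0.00, 0.00) ✓; DV at -36.20° ✓; |DV| = 24.80 ✓; ∠DVK = 71.90° ✓; |VK| = 8.600 ✓; ∠VKH = 124.1° ✓; |KH| = 22.50 ✓; ∠KHZ = 107.9° ✓; |HZ| = 13.30 ✓; ∠HZQ = 41.40° ✓; |ZQ| = 13.50 ✓; ∠ZQU = 65.90° ✓; |QU| = 22.40 ✗.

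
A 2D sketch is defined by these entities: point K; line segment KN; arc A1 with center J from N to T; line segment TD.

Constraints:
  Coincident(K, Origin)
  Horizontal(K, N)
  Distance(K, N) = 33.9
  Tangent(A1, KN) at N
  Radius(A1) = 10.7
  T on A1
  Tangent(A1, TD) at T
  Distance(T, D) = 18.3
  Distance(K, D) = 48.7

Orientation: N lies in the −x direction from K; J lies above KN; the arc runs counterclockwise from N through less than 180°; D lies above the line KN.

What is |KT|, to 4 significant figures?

30.91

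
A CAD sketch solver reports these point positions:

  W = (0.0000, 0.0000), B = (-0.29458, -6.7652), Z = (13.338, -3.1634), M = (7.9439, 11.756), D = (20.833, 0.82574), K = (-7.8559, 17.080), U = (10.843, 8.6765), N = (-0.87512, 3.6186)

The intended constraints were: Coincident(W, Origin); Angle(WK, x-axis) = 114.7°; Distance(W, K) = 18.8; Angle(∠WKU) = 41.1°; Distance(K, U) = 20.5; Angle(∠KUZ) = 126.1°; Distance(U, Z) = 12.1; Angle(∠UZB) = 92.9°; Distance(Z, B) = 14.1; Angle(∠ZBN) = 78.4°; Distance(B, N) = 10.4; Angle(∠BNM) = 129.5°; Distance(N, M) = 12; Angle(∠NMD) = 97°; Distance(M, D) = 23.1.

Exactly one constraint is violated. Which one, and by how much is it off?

Distance(M, D) = 23.1 — off by 6.20.

W = (0.00, 0.00) ✓; WK at 114.7° ✓; |WK| = 18.80 ✓; ∠WKU = 41.10° ✓; |KU| = 20.50 ✓; ∠KUZ = 126.1° ✓; |UZ| = 12.10 ✓; ∠UZB = 92.90° ✓; |ZB| = 14.10 ✓; ∠ZBN = 78.40° ✓; |BN| = 10.40 ✓; ∠BNM = 129.5° ✓; |NM| = 12.00 ✓; ∠NMD = 97.00° ✓; |MD| = 16.90 ✗.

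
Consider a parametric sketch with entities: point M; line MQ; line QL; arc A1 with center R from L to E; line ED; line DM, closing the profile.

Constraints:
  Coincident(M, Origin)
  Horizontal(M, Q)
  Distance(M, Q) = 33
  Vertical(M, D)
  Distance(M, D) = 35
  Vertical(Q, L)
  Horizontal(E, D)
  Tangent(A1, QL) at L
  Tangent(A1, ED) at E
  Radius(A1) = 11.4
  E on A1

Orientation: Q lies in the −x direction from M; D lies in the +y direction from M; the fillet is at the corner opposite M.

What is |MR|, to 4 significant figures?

31.99

M is at the origin; M and Q share the same y with |MQ| = 33.0 and Q on the −x side, so Q = (-33.00, 0.000). M and D share the same x with |MD| = 35.0 and D on the +y side, so D = (0.000, 35.00). The virtual corner opposite M is at (-33.00, 35.00). Since A1 is tangent to QL there, RL ⟂ QL and since A1 is tangent to ED there, RE ⟂ ED, with radius 11.4, so the center R sits 11.4 in from both sides at R = (-21.60, 23.60). Then |MR| = |R − M| = 31.99.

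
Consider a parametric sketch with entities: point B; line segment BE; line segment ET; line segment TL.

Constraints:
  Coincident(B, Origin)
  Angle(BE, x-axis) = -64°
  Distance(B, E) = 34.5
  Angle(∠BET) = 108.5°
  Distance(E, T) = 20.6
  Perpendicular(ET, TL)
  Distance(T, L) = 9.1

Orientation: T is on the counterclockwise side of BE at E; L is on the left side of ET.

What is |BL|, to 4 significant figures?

39.41

B is at the origin; BE runs at -64.0° with length 34.5, so E = 34.5·(cos -64.0°, sin -64.0°) = (15.12, -31.01). ∠BET = 108.5°, so ET runs at -64.0° + (180° − 108.5°) = 7.500° from the x-axis; with |ET| = 20.6, T = E + 20.6·(cos 7.500°, sin 7.500°) = (35.55, -28.32). The perpendicularity gives TL at right angles to ET; with |TL| = 9.1 on the left of ET, L = T + 9.1·(-0.1305, 0.9914) = (34.36, -19.30). Then |BL| = |L − B| = 39.41.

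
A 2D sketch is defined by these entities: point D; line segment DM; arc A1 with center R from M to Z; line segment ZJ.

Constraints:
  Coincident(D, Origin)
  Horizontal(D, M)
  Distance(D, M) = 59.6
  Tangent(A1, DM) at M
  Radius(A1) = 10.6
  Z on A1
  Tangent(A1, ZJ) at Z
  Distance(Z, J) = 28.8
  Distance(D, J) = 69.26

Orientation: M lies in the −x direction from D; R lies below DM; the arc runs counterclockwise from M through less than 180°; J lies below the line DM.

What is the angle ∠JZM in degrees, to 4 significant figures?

121.3°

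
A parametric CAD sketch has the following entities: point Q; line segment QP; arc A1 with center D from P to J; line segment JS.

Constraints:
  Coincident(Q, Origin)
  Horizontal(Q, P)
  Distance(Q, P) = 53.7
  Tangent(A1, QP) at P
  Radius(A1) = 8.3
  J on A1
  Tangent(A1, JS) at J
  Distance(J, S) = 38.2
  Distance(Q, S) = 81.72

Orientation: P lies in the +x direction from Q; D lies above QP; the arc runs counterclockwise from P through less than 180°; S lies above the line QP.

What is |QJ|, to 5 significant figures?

62.249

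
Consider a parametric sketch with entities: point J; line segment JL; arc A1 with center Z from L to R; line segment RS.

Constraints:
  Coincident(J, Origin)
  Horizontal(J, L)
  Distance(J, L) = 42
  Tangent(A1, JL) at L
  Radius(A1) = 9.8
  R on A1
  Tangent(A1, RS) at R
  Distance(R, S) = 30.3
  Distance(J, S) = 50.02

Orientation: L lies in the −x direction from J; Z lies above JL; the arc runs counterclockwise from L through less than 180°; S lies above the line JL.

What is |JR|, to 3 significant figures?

33.5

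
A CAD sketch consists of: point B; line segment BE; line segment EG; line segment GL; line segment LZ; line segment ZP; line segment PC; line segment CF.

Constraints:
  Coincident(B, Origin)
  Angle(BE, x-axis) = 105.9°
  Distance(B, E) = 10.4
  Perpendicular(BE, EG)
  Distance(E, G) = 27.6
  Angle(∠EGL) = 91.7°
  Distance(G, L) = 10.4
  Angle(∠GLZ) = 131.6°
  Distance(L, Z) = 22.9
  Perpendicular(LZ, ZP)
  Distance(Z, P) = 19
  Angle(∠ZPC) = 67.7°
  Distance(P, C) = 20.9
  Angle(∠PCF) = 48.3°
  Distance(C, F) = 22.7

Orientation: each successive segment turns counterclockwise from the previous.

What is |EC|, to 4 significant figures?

18.36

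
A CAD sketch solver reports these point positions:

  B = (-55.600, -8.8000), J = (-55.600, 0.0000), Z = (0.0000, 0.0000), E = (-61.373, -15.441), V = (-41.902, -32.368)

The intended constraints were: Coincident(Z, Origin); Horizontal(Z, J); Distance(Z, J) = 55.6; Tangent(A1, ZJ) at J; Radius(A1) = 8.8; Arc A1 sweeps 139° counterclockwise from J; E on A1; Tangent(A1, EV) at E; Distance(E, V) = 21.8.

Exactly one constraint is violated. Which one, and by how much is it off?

Distance(E, V) = 21.8 — off by 4.00.

Z = (0.00, 0.00) ✓; Z.y = 0.00, J.y = 0.00 ✓; |ZJ| = 55.60 ✓; ∠(BJ, JZ) = 90.00° ✓; |BJ| = 8.800 ✓; bearing(B→E) − bearing(B→J) = 139.0° ✓; |BE| = 8.799 ✓; ∠(BE, EV) = 90.00° ✓; |EV| = 25.80 ✗.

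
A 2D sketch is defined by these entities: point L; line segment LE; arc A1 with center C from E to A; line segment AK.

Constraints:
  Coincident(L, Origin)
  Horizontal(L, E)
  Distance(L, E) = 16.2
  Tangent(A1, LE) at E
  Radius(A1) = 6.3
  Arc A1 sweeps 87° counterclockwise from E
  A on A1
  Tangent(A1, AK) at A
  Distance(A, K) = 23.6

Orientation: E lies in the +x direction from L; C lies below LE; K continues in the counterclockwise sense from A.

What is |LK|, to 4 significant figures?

30.79

L is at the origin; L and E share the same y with |LE| = 16.2 and E on the +x side, so E = (16.20, 0.000). Since A1 is tangent to LE there, CE ⟂ LE, so C = E + (0, -6.3) = (16.20, -6.300). On A1, E sits at bearing 90° from C; an 87° counterclockwise sweep puts A at bearing 177°, so A = C + 6.3·(cos 177°, sin 177°) = (9.909, -5.970). Tangency of A1 to AK means the radius CA is perpendicular to AK, so AK runs along (−sin 177°, cos 177°); with |AK| = 23.6, K = (8.674, -29.54). Then |LK| = |K − L| = 30.79.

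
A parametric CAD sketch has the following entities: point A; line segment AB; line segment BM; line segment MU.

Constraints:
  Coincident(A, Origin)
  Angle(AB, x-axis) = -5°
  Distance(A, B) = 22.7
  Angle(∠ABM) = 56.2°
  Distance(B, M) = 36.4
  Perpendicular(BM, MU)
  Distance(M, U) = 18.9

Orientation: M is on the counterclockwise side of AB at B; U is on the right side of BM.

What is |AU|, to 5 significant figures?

44.623

A is at the origin; AB runs at -5.0° with length 22.7, so B = 22.7·(cos -5.0°, sin -5.0°) = (22.614, -1.9784). ∠ABM = 56.2°, so BM runs at -5.0° + (180° − 56.2°) = 118.80° from the x-axis; with |BM| = 36.4, M = B + 36.4·(cos 118.80°, sin 118.80°) = (5.0778, 29.919). BM is perpendicular to MU; with |MU| = 18.9 on the right of BM, U = M + 18.9·(0.87631, 0.48175) = (21.640, 39.024). Then |AU| = |U − A| = 44.623.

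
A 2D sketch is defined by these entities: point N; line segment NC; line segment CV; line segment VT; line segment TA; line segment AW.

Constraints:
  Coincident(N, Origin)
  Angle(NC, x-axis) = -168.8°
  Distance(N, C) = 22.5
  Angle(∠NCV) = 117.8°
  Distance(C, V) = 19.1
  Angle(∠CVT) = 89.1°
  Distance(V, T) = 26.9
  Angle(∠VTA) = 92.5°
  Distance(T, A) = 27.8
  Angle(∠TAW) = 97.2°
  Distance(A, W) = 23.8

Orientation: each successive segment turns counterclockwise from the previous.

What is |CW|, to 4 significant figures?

13.41

N is at the origin; NC runs at -168.8° with length 22.5, so C = (-22.07, -4.370). ∠NCV = 117.8° gives CV at -106.6° from the x-axis; with |CV| = 19.1, V = (-27.53, -22.67). ∠CVT = 89.1° gives VT at -15.70° from the x-axis; with |VT| = 26.9, T = (-1.632, -29.95). ∠VTA = 92.5° gives TA at 71.80° from the x-axis; with |TA| = 27.8, A = (7.051, -3.544). ∠TAW = 97.2° gives AW at 154.6° from the x-axis; with |AW| = 23.8, W = (-14.45, 6.664). Then |CW| = |W − C| = 13.41.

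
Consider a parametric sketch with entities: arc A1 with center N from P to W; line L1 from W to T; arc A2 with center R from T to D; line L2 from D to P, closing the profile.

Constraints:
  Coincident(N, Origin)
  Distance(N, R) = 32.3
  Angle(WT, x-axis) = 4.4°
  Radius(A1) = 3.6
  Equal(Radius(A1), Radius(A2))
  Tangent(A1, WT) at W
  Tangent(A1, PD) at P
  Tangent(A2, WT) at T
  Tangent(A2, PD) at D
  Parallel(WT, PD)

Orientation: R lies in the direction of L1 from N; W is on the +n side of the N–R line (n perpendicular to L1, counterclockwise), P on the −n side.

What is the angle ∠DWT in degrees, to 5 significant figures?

12.566°

The slot axis is L1's direction at 4.4°, so u = (cos 4.4°, sin 4.4°) = (0.99705, 0.076719) and n = (−sin 4.4°, cos 4.4°) = (-0.076719, 0.99705). N is at the origin and R lies 32.3 along u from N, so R = 32.3·u = (32.205, 2.4780). Tangency of A1 to both parallel lines with radius 3.6 puts W and P at N ± 3.6·n: W = (-0.27619, 3.5894), P = (0.27619, -3.5894). Equal radii place T and D the same way about R: T = R + 3.6·n = (31.929, 6.0674), D = R − 3.6·n = (32.481, -1.1114). Then cos ∠DWT = WD·WT / (|WD||WT|), giving 12.566°.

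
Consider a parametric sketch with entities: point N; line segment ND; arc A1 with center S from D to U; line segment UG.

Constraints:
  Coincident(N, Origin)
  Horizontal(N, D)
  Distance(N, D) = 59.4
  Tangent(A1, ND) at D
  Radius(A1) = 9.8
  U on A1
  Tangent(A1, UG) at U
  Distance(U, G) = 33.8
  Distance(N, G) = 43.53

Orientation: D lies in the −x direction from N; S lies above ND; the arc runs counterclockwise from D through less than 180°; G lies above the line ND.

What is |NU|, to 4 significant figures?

51.78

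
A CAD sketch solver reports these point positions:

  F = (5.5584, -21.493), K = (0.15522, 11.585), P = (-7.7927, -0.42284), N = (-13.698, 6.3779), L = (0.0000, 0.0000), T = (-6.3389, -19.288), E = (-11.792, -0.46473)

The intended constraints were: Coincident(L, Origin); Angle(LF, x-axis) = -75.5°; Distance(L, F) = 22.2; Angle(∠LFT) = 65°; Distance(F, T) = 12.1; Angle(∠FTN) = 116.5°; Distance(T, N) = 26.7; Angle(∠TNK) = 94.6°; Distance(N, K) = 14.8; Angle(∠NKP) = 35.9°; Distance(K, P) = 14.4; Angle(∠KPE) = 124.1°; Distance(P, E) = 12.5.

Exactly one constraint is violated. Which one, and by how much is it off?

Distance(P, E) = 12.5 — off by 8.50.

L = (0.00, 0.00) ✓; LF at -75.50° ✓; |LF| = 22.20 ✓; ∠LFT = 65.00° ✓; |FT| = 12.10 ✓; ∠FTN = 116.5° ✓; |TN| = 26.70 ✓; ∠TNK = 94.60° ✓; |NK| = 14.80 ✓; ∠NKP = 35.90° ✓; |KP| = 14.40 ✓; ∠KPE = 124.1° ✓; |PE| = 4.000 ✗.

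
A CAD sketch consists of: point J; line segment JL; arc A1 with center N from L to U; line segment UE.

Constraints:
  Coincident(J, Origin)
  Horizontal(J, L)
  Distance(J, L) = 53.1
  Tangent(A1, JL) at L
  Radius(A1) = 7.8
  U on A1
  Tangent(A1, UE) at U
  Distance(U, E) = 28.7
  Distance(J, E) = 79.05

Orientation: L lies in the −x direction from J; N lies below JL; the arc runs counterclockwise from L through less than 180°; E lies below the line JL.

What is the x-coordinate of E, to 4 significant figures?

-73.28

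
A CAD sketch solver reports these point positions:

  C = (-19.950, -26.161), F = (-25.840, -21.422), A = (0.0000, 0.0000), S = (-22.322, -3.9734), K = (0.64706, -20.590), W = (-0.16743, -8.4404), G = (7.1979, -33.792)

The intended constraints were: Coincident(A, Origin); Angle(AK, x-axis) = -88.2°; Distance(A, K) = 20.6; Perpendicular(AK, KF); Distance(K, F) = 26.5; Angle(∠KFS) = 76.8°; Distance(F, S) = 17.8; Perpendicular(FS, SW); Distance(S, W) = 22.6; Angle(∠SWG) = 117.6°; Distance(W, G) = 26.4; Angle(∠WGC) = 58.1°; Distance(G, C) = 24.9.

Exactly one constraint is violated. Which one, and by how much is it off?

Distance(G, C) = 24.9 — off by 3.30.

A = (0.00, 0.00) ✓; AK at -88.20° ✓; |AK| = 20.60 ✓; ∠(AK, KF) = 90.00° ✓; |KF| = 26.50 ✓; ∠KFS = 76.80° ✓; |FS| = 17.80 ✓; ∠(FS, SW) = 90.00° ✓; |SW| = 22.60 ✓; ∠SWG = 117.6° ✓; |WG| = 26.40 ✓; ∠WGC = 58.10° ✓; |GC| = 28.20 ✗.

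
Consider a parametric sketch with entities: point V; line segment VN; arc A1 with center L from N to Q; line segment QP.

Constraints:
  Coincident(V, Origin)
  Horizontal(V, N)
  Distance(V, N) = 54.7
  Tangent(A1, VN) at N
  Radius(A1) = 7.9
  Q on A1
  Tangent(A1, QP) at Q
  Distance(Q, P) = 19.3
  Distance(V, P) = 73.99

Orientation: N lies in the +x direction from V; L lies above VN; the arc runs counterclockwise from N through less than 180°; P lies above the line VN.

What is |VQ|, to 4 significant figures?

61.75

Checks: |LQ| = 7.900 ✓; ∠(LQ, QP) = 90.00° ✓; |QP| = 19.30 ✓; |VP| = 73.99 ✓.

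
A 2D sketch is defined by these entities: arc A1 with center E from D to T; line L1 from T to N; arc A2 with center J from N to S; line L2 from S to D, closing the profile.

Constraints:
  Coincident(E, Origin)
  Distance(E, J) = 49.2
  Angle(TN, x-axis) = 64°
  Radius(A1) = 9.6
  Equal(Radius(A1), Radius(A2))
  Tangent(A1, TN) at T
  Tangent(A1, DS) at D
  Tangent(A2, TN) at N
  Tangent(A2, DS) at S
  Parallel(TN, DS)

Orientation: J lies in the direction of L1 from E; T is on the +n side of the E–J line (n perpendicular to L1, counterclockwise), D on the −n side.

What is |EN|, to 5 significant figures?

50.128

The slot axis is L1's direction at 64.0°, so u = (cos 64.0°, sin 64.0°) = (0.43837, 0.89879) and n = (−sin 64.0°, cos 64.0°) = (-0.89879, 0.43837). E is at the origin and J lies 49.2 along u from E, so J = 49.2·u = (21.568, 44.221). Tangency of A1 to both parallel lines with radius 9.6 puts T and D at E ± 9.6·n: T = (-8.6284, 4.2084), D = (8.6284, -4.2084). Equal radii place N and S the same way about J: N = J + 9.6·n = (12.939, 48.429), S = J − 9.6·n = (30.196, 40.012). Then |EN| = |N − E| = 50.128.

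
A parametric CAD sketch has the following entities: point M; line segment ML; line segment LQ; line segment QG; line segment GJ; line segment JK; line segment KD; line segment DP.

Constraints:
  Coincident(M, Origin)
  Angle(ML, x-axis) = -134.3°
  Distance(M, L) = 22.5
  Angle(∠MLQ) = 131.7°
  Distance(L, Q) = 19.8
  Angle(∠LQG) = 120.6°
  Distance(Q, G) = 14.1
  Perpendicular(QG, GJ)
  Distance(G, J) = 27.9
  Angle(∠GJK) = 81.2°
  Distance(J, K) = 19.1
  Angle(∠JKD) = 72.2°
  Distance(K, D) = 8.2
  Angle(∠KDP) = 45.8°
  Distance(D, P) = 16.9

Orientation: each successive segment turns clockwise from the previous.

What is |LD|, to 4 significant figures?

8.996

M is at the origin; ML runs at -134.3° with length 22.5, so L = (-15.71, -16.10). ∠MLQ = 131.7° gives LQ at 177.4° from the x-axis; with |LQ| = 19.8, Q = (-35.49, -15.20). ∠LQG = 120.6° gives QG at 118.0° from the x-axis; with |QG| = 14.1, G = (-42.11, -2.755). QG is perpendicular to GJ, so GJ runs at 28.00°; with |GJ| = 27.9, J = (-17.48, 10.34). ∠GJK = 81.2° gives JK at -70.80° from the x-axis; with |JK| = 19.1, K = (-11.20, -7.695). ∠JKD = 72.2° gives KD at -178.6° from the x-axis; with |KD| = 8.2, D = (-19.40, -7.895). Then |LD| = |D − L| = 8.996.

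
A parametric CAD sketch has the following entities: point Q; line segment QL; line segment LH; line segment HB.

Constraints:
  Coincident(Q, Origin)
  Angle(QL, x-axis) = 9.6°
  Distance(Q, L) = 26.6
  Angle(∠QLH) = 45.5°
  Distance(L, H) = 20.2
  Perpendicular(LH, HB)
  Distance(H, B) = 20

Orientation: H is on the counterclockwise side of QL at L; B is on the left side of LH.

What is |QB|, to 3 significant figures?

1.86

∠QLH = 45.5°, so LH runs at 9.6° + (180° − 45.5°) = 144° from the x-axis; with |LH| = 20.2, H = L + 20.2·(cos 144°, sin 144°) = (9.86, 16.3). The perpendicularity gives HB at right angles to LH; with |HB| = 20.0 on the left of LH, B = H + 20.0·(-0.586, -0.810) = (-1.86, 0.0799). Then |QB| = |B − Q| = 1.86.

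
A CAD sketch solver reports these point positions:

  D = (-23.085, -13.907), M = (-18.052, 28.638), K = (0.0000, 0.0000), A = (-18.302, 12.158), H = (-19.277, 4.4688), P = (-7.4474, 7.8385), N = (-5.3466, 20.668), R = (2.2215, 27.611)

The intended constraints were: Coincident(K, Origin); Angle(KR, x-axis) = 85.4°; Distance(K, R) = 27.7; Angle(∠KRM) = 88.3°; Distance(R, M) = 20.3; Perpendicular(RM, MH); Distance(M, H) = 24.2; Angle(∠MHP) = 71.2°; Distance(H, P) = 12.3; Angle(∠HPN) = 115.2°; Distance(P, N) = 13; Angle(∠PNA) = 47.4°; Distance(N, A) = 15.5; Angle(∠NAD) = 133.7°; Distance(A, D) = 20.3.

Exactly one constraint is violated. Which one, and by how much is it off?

Distance(A, D) = 20.3 — off by 6.20.

K = (0.00, 0.00) ✓; KR at 85.40° ✓; |KR| = 27.70 ✓; ∠KRM = 88.30° ✓; |RM| = 20.30 ✓; ∠(RM, MH) = 90.00° ✓; |MH| = 24.20 ✓; ∠MHP = 71.20° ✓; |HP| = 12.30 ✓; ∠HPN = 115.2° ✓; |PN| = 13.00 ✓; ∠PNA = 47.40° ✓; |NA| = 15.50 ✓; ∠NAD = 133.7° ✓; |AD| = 26.50 ✗.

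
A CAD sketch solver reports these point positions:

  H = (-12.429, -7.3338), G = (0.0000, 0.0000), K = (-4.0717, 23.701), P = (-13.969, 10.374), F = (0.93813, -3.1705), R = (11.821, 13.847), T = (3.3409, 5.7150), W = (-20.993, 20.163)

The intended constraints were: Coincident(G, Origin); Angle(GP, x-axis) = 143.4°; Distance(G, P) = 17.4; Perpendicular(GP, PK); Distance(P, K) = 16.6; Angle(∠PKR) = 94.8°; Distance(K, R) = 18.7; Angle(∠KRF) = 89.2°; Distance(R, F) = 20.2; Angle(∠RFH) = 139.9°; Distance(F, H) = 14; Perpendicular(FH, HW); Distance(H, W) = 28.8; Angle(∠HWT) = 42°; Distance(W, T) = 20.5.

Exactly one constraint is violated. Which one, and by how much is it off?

Distance(W, T) = 20.5 — off by 7.80.

G = (0.00, 0.00) ✓; GP at 143.4° ✓; |GP| = 17.40 ✓; ∠(GP, PK) = 90.00° ✓; |PK| = 16.60 ✓; ∠PKR = 94.80° ✓; |KR| = 18.70 ✓; ∠KRF = 89.20° ✓; |RF| = 20.20 ✓; ∠RFH = 139.9° ✓; |FH| = 14.00 ✓; ∠(FH, HW) = 90.00° ✓; |HW| = 28.80 ✓; ∠HWT = 42.00° ✓; |WT| = 28.30 ✗.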